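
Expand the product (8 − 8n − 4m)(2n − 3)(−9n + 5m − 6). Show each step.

−264n² + 140mn − 24n − 192m + 144 + 144n³ − 8mn² − 40m²n + 60m²

(8 − 8n − 4m)(2n − 3)(−9n + 5m − 6)
= (16n − 24 − 16n² + 24n − 8mn + 12m)(−9n + 5m − 6)    [distributive law]
= (40n − 24 − 16n² − 8mn + 12m)(−9n + 5m − 6)    [combine like terms]
= −360n² + 200mn − 240n + 216n − 120m + 144 + 144n³ − 80mn² + 96n² + 72mn² − 40m²n + 48mn − 108mn + 60m² − 72m    [distributive law]
= −264n² + 140mn − 24n − 192m + 144 + 144n³ − 8mn² − 40m²n + 60m²    [combine like terms]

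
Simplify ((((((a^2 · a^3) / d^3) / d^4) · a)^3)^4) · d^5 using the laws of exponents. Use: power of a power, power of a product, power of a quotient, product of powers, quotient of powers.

a^72d^(-79)

((((((a^2 · a^3) / d^3) / d^4) · a)^3)^4) · d^5
= (((((a^2 · a^3) / d^3) / d^4) · a)^12) · d^5    [power of a power]
= (((((a^2 · a^3) / d^3) / d^4)^12) · (a^12)) · d^5    [power of a product]
= (((((a^2 · a^3) / d^3)^12) / ((d^4)^12)) · (a^12)) · d^5    [power of a quotient]
= (((((a^2 · a^3)^12) / ((d^3)^12)) / ((d^4)^12)) · (a^12)) · d^5    [power of a quotient]
= ((((((a^2)^12) · ((a^3)^12)) / ((d^3)^12)) / ((d^4)^12)) · (a^12)) · d^5    [power of a product]
= ((((a^24 · ((a^3)^12)) / ((d^3)^12)) / ((d^4)^12)) · (a^12)) · d^5    [power of a power]
= ((((a^24 · a^36) / ((d^3)^12)) / ((d^4)^12)) · (a^12)) · d^5    [power of a power]
= (((a^60 / ((d^3)^12)) / ((d^4)^12)) · (a^12)) · d^5    [product of powers]
= (((a^60 / d^36) / ((d^4)^12)) · (a^12)) · d^5    [power of a power]
= (((a^60 / d^36) / d^48) · (a^12)) · d^5    [power of a power]
= a^72d^(-79)    [quotient of powers; product of powers]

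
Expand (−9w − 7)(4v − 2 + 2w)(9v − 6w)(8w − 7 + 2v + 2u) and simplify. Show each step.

−2484v^2w^2 + 660v^2w − 648v^3w − 648uv^2w + 648vw^3 + 1206vw^2 + 108uvw^2 − 588vw + 408uvw − 948w^3 − 504w^2 − 48uw^2 + 864w^4 + 216uw^3 + 2016v^2 − 504v^3 − 504uv^2 − 882v + 252uv + 588w − 168uw

(−9w − 7)(4v − 2 + 2w)(9v − 6w)(8w − 7 + 2v + 2u)
= (−36vw + 18w − 18w^2 − 28v + 14 − 14w)(9v − 6w)(8w − 7 + 2v + 2u)    [distributive law]
= (−36vw + 4w − 18w^2 − 28v + 14)(9v − 6w)(8w − 7 + 2v + 2u)    [combine like terms]
= (−324v^2w + 216vw^2 + 36vw − 24w^2 − 162vw^2 + 108w^3 − 252v^2 + 168vw + 126v − 84w)(8w − 7 + 2v + 2u)    [distributive law]
= (−324v^2w + 54vw^2 + 204vw − 24w^2 + 108w^3 − 252v^2 + 126v − 84w)(8w − 7 + 2v + 2u)    [combine like terms]
= −2592v^2w^2 + 2268v^2w − 648v^3w − 648uv^2w + 432vw^3 − 378vw^2 + 108v^2w^2 + 108uvw^2 + 1632vw^2 − 1428vw + 408v^2w + 408uvw − 192w^3 + 168w^2 − 48vw^2 − 48uw^2 + 864w^4 − 756w^3 + 216vw^3 + 216uw^3 − 2016v^2w + 1764v^2 − 504v^3 − 504uv^2 + 1008vw − 882v + 252v^2 + 252uv − 672w^2 + 588w − 168vw − 168uw    [distributive law]
= −2484v^2w^2 + 660v^2w − 648v^3w − 648uv^2w + 648vw^3 + 1206vw^2 + 108uvw^2 − 588vw + 408uvw − 948w^3 − 504w^2 − 48uw^2 + 864w^4 + 216uw^3 + 2016v^2 − 504v^3 − 504uv^2 − 882v + 252uv + 588w − 168uw    [combine like terms]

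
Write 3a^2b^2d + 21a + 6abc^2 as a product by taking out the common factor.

3a(ab^2d + 7 + 2bc^2)

3a^2b^2d + 21a + 6abc^2
= 3(a^2b^2d + 7a + 2abc^2)    [factor out 3]
= 3a(ab^2d + 7 + 2bc^2)    [factor out a]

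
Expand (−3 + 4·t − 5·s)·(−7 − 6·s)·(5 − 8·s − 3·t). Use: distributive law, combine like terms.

105 + 97·s − 203·t − 274·s^2 − 55·s·t + 84·t^2 + 102·s^2·t + 72·s·t^2 − 240·s^3

(−3 + 4·t − 5·s)·(−7 − 6·s)·(5 − 8·s − 3·t)
= (21 + 18·s − 28·t − 24·s·t + 35·s + 30·s^2)·(5 − 8·s − 3·t)    [distributive law]
= (21 + 53·s − 28·t − 24·s·t + 30·s^2)·(5 − 8·s − 3·t)    [combine like terms]
= 105 − 168·s − 63·t + 265·s − 424·s^2 − 159·s·t − 140·t + 224·s·t + 84·t^2 − 120·s·t + 192·s^2·t + 72·s·t^2 + 150·s^2 − 240·s^3 − 90·s^2·t    [distributive law]
= 105 + 97·s − 203·t − 274·s^2 − 55·s·t + 84·t^2 + 102·s^2·t + 72·s·t^2 − 240·s^3    [combine like terms]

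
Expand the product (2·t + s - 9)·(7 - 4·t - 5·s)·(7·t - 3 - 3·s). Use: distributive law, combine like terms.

(2·t + s - 9)·(7 - 4·t - 5·s)·(7·t - 3 - 3·s)
= (14·t - 8·t^2 - 10·s·t + 7·s - 4·s·t - 5·s^2 - 63 + 36·t + 45·s)·(7·t - 3 - 3·s)    [distributive law]
= (50·t - 8·t^2 - 14·s·t + 52·s - 5·s^2 - 63)·(7·t - 3 - 3·s)    [combine like terms]
= 350·t^2 - 150·t - 150·s·t - 56·t^3 + 24·t^2 + 24·s·t^2 - 98·s·t^2 + 42·s·t + 42·s^2·t + 364·s·t - 156·s - 156·s^2 - 35·s^2·t + 15·s^2 + 15·s^3 - 441·t + 189 + 189·s    [distributive law]
= 374·t^2 - 591·t + 256·s·t - 56·t^3 - 74·s·t^2 + 7·s^2·t + 33·s - 141·s^2 + 15·s^3 + 189    [combine like terms]

374·t^2 - 591·t + 256·s·t - 56·t^3 - 74·s·t^2 + 7·s^2·t + 33·s - 141·s^2 + 15·s^3 + 189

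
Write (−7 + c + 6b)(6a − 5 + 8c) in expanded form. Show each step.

(−7 + c + 6b)(6a − 5 + 8c)
= −42a + 35 − 56c + 6ac − 5c + 8c^2 + 36ab − 30b + 48bc    [distributive law]
= −42a + 35 − 61c + 6ac + 8c^2 + 36ab − 30b + 48bc    [combine like terms]

−42a + 35 − 61c + 6ac + 8c^2 + 36ab − 30b + 48bc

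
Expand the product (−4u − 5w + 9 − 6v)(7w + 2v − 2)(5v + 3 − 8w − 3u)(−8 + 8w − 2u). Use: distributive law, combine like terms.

−1170uvw + 158uvw^2 + 32u^2vw + 2834uw − 4190uw^2 − 130u^2w + 2072uw^3 + 14u^2w^2 − 168u^3w − 196uv^2 + 296uv^2w + 8u^2v^2 + 592uv − 44u^2v − 48u^3v − 516u + 36u^2 + 48u^3 − 2176vw^2 + 1928vw^3 + 8416w^2 − 7752w^3 + 2240w^4 + 2224v^2w − 1312v^2w^2 + 248vw − 3336w − 912v^2 + 432 + 480v^3 − 480v^3w + 120uv^3

(−4u − 5w + 9 − 6v)(7w + 2v − 2)(5v + 3 − 8w − 3u)(−8 + 8w − 2u)
= (−28uw − 8uv + 8u − 35w^2 − 10vw + 10w + 63w + 18v − 18 − 42vw − 12v^2 + 12v)(5v + 3 − 8w − 3u)(−8 + 8w − 2u)    [distributive law]
= (−28uw − 8uv + 8u − 35w^2 − 52vw + 73w + 30v − 18 − 12v^2)(5v + 3 − 8w − 3u)(−8 + 8w − 2u)    [combine like terms]
= (−140uvw − 84uw + 224uw^2 + 84u^2w − 40uv^2 − 24uv + 64uvw + 24u^2v + 40uv + 24u − 64uw − 24u^2 − 175vw^2 − 105w^2 + 280w^3 + 105uw^2 − 260v^2w − 156vw + 416vw^2 + 156uvw + 365vw + 219w − 584w^2 − 219uw + 150v^2 + 90v − 240vw − 90uv − 90v − 54 + 144w + 54u − 60v^3 − 36v^2 + 96v^2w + 36uv^2)(−8 + 8w − 2u)    [distributive law]
= (80uvw − 367uw + 329uw^2 + 84u^2w − 4uv^2 − 74uv + 24u^2v + 78u − 24u^2 + 241vw^2 − 689w^2 + 280w^3 − 164v^2w − 31vw + 363w + 114v^2 − 54 − 60v^3)(−8 + 8w − 2u)    [combine like terms]
= −640uvw + 640uvw^2 − 160u^2vw + 2936uw − 2936uw^2 + 734u^2w − 2632uw^2 + 2632uw^3 − 658u^2w^2 − 672u^2w + 672u^2w^2 − 168u^3w + 32uv^2 − 32uv^2w + 8u^2v^2 + 592uv − 592uvw + 148u^2v − 192u^2v + 192u^2vw − 48u^3v − 624u + 624uw − 156u^2 + 192u^2 − 192u^2w + 48u^3 − 1928vw^2 + 1928vw^3 − 482uvw^2 + 5512w^2 − 5512w^3 + 1378uw^2 − 2240w^3 + 2240w^4 − 560uw^3 + 1312v^2w − 1312v^2w^2 + 328uv^2w + 248vw − 248vw^2 + 62uvw − 2904w + 2904w^2 − 726uw − 912v^2 + 912v^2w − 228uv^2 + 432 − 432w + 108u + 480v^3 − 480v^3w + 120uv^3    [distributive law]
= −1170uvw + 158uvw^2 + 32u^2vw + 2834uw − 4190uw^2 − 130u^2w + 2072uw^3 + 14u^2w^2 − 168u^3w − 196uv^2 + 296uv^2w + 8u^2v^2 + 592uv − 44u^2v − 48u^3v − 516u + 36u^2 + 48u^3 − 2176vw^2 + 1928vw^3 + 8416w^2 − 7752w^3 + 2240w^4 + 2224v^2w − 1312v^2w^2 + 248vw − 3336w − 912v^2 + 432 + 480v^3 − 480v^3w + 120uv^3    [combine like terms]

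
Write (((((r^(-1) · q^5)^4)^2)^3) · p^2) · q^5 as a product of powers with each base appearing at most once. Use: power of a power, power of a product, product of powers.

(((((r^(-1) · q^5)^4)^2)^3) · p^2) · q^5
= ((((r^(-1) · q^5)^4)^6) · p^2) · q^5    [power of a power]
= (((r^(-1) · q^5)^24) · p^2) · q^5    [power of a power]
= ((((r^(-1))^24) · ((q^5)^24)) · p^2) · q^5    [power of a product]
= ((r^(-24) · ((q^5)^24)) · p^2) · q^5    [power of a power]
= ((r^(-24) · q^120) · p^2) · q^5    [power of a power]
= p^2q^125r^(-24)    [product of powers]

p^2q^125r^(-24)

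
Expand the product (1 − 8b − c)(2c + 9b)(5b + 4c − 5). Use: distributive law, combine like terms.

171bc + 18c² − 10c + 405b² − 45b − 413b²c − 110bc² − 360b³ − 8c³

(1 − 8b − c)(2c + 9b)(5b + 4c − 5)
= (2c + 9b − 16bc − 72b² − 2c² − 9bc)(5b + 4c − 5)    [distributive law]
= (2c + 9b − 25bc − 72b² − 2c²)(5b + 4c − 5)    [combine like terms]
= 10bc + 8c² − 10c + 45b² + 36bc − 45b − 125b²c − 100bc² + 125bc − 360b³ − 288b²c + 360b² − 10bc² − 8c³ + 10c²    [distributive law]
= 171bc + 18c² − 10c + 405b² − 45b − 413b²c − 110bc² − 360b³ − 8c³    [combine like terms]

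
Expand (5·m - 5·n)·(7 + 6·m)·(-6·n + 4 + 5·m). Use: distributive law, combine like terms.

(5·m - 5·n)·(7 + 6·m)·(-6·n + 4 + 5·m)
= (35·m + 30·m^2 - 35·n - 30·m·n)·(-6·n + 4 + 5·m)    [distributive law]
= -210·m·n + 140·m + 175·m^2 - 180·m^2·n + 120·m^2 + 150·m^3 + 210·n^2 - 140·n - 175·m·n + 180·m·n^2 - 120·m·n - 150·m^2·n    [distributive law]
= -505·m·n + 140·m + 295·m^2 - 330·m^2·n + 150·m^3 + 210·n^2 - 140·n + 180·m·n^2    [combine like terms]

-505·m·n + 140·m + 295·m^2 - 330·m^2·n + 150·m^3 + 210·n^2 - 140·n + 180·m·n^2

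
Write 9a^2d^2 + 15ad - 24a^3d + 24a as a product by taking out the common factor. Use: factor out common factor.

3a(3ad^2 + 5d - 8a^2d + 8)

9a^2d^2 + 15ad - 24a^3d + 24a
= 3(3a^2d^2 + 5ad - 8a^3d + 8a)    [factor out 3]
= 3a(3ad^2 + 5d - 8a^2d + 8)    [factor out a]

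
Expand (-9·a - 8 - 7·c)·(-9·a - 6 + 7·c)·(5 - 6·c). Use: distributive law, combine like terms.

(-9·a - 8 - 7·c)·(-9·a - 6 + 7·c)·(5 - 6·c)
= (81·a^2 + 54·a - 63·a·c + 72·a + 48 - 56·c + 63·a·c + 42·c - 49·c^2)·(5 - 6·c)    [distributive law]
= (81·a^2 + 126·a + 48 - 14·c - 49·c^2)·(5 - 6·c)    [combine like terms]
= 405·a^2 - 486·a^2·c + 630·a - 756·a·c + 240 - 288·c - 70·c + 84·c^2 - 245·c^2 + 294·c^3    [distributive law]
= 405·a^2 - 486·a^2·c + 630·a - 756·a·c + 240 - 358·c - 161·c^2 + 294·c^3    [combine like terms]

405·a^2 - 486·a^2·c + 630·a - 756·a·c + 240 - 358·c - 161·c^2 + 294·c^3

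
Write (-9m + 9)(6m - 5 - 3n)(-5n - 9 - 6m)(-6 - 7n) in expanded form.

(-9m + 9)(6m - 5 - 3n)(-5n - 9 - 6m)(-6 - 7n)
= (-54m² + 45m + 27mn + 54m - 45 - 27n)(-5n - 9 - 6m)(-6 - 7n)    [distributive law]
= (-54m² + 99m + 27mn - 45 - 27n)(-5n - 9 - 6m)(-6 - 7n)    [combine like terms]
= (270m²n + 486m² + 324m³ - 495mn - 891m - 594m² - 135mn² - 243mn - 162m²n + 225n + 405 + 270m + 135n² + 243n + 162mn)(-6 - 7n)    [distributive law]
= (108m²n - 108m² + 324m³ - 576mn - 621m - 135mn² + 468n + 405 + 135n²)(-6 - 7n)    [combine like terms]
= -648m²n - 756m²n² + 648m² + 756m²n - 1944m³ - 2268m³n + 3456mn + 4032mn² + 3726m + 4347mn + 810mn² + 945mn³ - 2808n - 3276n² - 2430 - 2835n - 810n² - 945n³    [distributive law]
= 108m²n - 756m²n² + 648m² - 1944m³ - 2268m³n + 7803mn + 4842mn² + 3726m + 945mn³ - 5643n - 4086n² - 2430 - 945n³    [combine like terms]

108m²n - 756m²n² + 648m² - 1944m³ - 2268m³n + 7803mn + 4842mn² + 3726m + 945mn³ - 5643n - 4086n² - 2430 - 945n³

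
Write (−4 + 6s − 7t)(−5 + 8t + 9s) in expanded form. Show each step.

20 + 3t − 66s − 15st + 54s^2 − 56t^2

(−4 + 6s − 7t)(−5 + 8t + 9s)
= 20 − 32t − 36s − 30s + 48st + 54s^2 + 35t − 56t^2 − 63st    [distributive law]
= 20 + 3t − 66s − 15st + 54s^2 − 56t^2    [combine like terms]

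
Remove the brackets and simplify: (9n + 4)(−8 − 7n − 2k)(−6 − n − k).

632n + 478n^2 + 216kn + 63n^3 + 81kn^2 + 18k^2n + 192 + 80k + 8k^2

(9n + 4)(−8 − 7n − 2k)(−6 − n − k)
= (−72n − 63n^2 − 18kn − 32 − 28n − 8k)(−6 − n − k)    [distributive law]
= (−100n − 63n^2 − 18kn − 32 − 8k)(−6 − n − k)    [combine like terms]
= 600n + 100n^2 + 100kn + 378n^2 + 63n^3 + 63kn^2 + 108kn + 18kn^2 + 18k^2n + 192 + 32n + 32k + 48k + 8kn + 8k^2    [distributive law]
= 632n + 478n^2 + 216kn + 63n^3 + 81kn^2 + 18k^2n + 192 + 80k + 8k^2    [combine like terms]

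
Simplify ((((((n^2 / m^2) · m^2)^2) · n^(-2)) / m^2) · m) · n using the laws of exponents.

((((((n^2 / m^2) · m^2)^2) · n^(-2)) / m^2) · m) · n
= ((((((n^2 / m^2)^2) · ((m^2)^2)) · n^(-2)) / m^2) · m) · n    [power of a product]
= (((((((n^2)^2) / ((m^2)^2)) · ((m^2)^2)) · n^(-2)) / m^2) · m) · n    [power of a quotient]
= (((((n^4 / ((m^2)^2)) · ((m^2)^2)) · n^(-2)) / m^2) · m) · n    [power of a power]
= (((((n^4 / m^4) · ((m^2)^2)) · n^(-2)) / m^2) · m) · n    [power of a power]
= (((((n^4 / m^4) · m^4) · n^(-2)) / m^2) · m) · n    [power of a power]
= m^(-1)n^3    [quotient of powers; product of powers]

m^(-1)n^3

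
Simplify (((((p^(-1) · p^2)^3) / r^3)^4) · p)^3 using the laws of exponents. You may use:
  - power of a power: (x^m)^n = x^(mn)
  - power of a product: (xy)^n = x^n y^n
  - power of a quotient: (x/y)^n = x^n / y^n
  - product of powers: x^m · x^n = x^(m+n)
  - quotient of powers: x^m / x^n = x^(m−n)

(((((p^(-1) · p^2)^3) / r^3)^4) · p)^3
= (((((p^(-1) · p^2)^3) / r^3)^4)^3) · (p^3)    [power of a product]
= ((((p^(-1) · p^2)^3) / r^3)^12) · (p^3)    [power of a power]
= ((((p^(-1) · p^2)^3)^12) / ((r^3)^12)) · (p^3)    [power of a quotient]
= (((p^(-1) · p^2)^36) / ((r^3)^12)) · (p^3)    [power of a power]
= ((((p^(-1))^36) · ((p^2)^36)) / ((r^3)^12)) · (p^3)    [power of a product]
= ((p^(-36) · ((p^2)^36)) / ((r^3)^12)) · (p^3)    [power of a power]
= ((p^(-36) · p^72) / ((r^3)^12)) · (p^3)    [power of a power]
= (p^36 / ((r^3)^12)) · (p^3)    [product of powers]
= (p^36 / r^36) · (p^3)    [power of a power]
= p^39r^(-36)    [quotient of powers; product of powers]

p^39r^(-36)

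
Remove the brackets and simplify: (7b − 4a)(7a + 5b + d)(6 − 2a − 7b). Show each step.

174ab + 138a^2b − 273ab^2 + 210b^2 − 245b^3 + 42bd + 14abd − 49b^2d − 168a^2 + 56a^3 − 24ad + 8a^2d

(7b − 4a)(7a + 5b + d)(6 − 2a − 7b)
= (49ab + 35b^2 + 7bd − 28a^2 − 20ab − 4ad)(6 − 2a − 7b)    [distributive law]
= (29ab + 35b^2 + 7bd − 28a^2 − 4ad)(6 − 2a − 7b)    [combine like terms]
= 174ab − 58a^2b − 203ab^2 + 210b^2 − 70ab^2 − 245b^3 + 42bd − 14abd − 49b^2d − 168a^2 + 56a^3 + 196a^2b − 24ad + 8a^2d + 28abd    [distributive law]
= 174ab + 138a^2b − 273ab^2 + 210b^2 − 245b^3 + 42bd + 14abd − 49b^2d − 168a^2 + 56a^3 − 24ad + 8a^2d    [combine like terms]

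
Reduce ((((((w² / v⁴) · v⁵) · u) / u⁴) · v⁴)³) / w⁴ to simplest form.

((((((w² / v⁴) · v⁵) · u) / u⁴) · v⁴)³) / w⁴
= ((((((w² / v⁴) · v⁵) · u) / u⁴)³) · ((v⁴)³)) / w⁴    [power of a product]
= ((((((w² / v⁴) · v⁵) · u)³) / ((u⁴)³)) · ((v⁴)³)) / w⁴    [power of a quotient]
= ((((((w² / v⁴) · v⁵)³) · (u³)) / ((u⁴)³)) · ((v⁴)³)) / w⁴    [power of a product]
= ((((((w² / v⁴)³) · ((v⁵)³)) · (u³)) / ((u⁴)³)) · ((v⁴)³)) / w⁴    [power of a product]
= (((((((w²)³) / ((v⁴)³)) · ((v⁵)³)) · (u³)) / ((u⁴)³)) · ((v⁴)³)) / w⁴    [power of a quotient]
= (((((w⁶ / ((v⁴)³)) · ((v⁵)³)) · (u³)) / ((u⁴)³)) · ((v⁴)³)) / w⁴    [power of a power]
= (((((w⁶ / v¹²) · ((v⁵)³)) · (u³)) / ((u⁴)³)) · ((v⁴)³)) / w⁴    [power of a power]
= (((((w⁶ / v¹²) · v¹⁵) · (u³)) / ((u⁴)³)) · ((v⁴)³)) / w⁴    [power of a power]
= (((((w⁶ / v¹²) · v¹⁵) · u³) / u¹²) · ((v⁴)³)) / w⁴    [power of a power]
= (((((w⁶ / v¹²) · v¹⁵) · u³) / u¹²) · v¹²) / w⁴    [power of a power]
= u⁻⁹·v¹⁵·w²    [quotient of powers; product of powers]

u⁻⁹·v¹⁵·w²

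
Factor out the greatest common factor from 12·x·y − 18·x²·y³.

6·x·y(2 − 3·x·y²)

12·x·y − 18·x²·y³
= 6(2·x·y − 3·x²·y³)    [factor out 6]
= 6·x·y(2 − 3·x·y²)    [factor out x·y]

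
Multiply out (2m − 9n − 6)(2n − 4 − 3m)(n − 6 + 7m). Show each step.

(2m − 9n − 6)(2n − 4 − 3m)(n − 6 + 7m)
= (4mn − 8m − 6m^2 − 18n^2 + 36n + 27mn − 12n + 24 + 18m)(n − 6 + 7m)    [distributive law]
= (31mn + 10m − 6m^2 − 18n^2 + 24n + 24)(n − 6 + 7m)    [combine like terms]
= 31mn^2 − 186mn + 217m^2n + 10mn − 60m + 70m^2 − 6m^2n + 36m^2 − 42m^3 − 18n^3 + 108n^2 − 126mn^2 + 24n^2 − 144n + 168mn + 24n − 144 + 168m    [distributive law]
= −95mn^2 − 8mn + 211m^2n + 108m + 106m^2 − 42m^3 − 18n^3 + 132n^2 − 120n − 144    [combine like terms]

−95mn^2 − 8mn + 211m^2n + 108m + 106m^2 − 42m^3 − 18n^3 + 132n^2 − 120n − 144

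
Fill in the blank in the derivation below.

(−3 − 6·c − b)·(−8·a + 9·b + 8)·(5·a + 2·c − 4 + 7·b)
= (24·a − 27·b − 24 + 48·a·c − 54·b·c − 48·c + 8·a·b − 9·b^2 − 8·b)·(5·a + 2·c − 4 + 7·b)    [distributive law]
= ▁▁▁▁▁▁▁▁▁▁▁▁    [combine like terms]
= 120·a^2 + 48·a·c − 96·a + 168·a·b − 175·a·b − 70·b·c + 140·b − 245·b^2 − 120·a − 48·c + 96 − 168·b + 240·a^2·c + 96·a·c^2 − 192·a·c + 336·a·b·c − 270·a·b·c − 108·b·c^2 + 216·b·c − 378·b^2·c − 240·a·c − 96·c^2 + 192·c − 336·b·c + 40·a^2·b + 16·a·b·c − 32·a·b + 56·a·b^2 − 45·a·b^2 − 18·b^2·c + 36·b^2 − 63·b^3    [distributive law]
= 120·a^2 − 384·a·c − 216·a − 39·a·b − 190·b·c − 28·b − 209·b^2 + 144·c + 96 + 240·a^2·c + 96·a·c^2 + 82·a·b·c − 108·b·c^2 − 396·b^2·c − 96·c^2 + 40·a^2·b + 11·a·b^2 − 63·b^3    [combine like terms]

Applying combine like terms to the line above:

(24·a − 35·b − 24 + 48·a·c − 54·b·c − 48·c + 8·a·b − 9·b^2)·(5·a + 2·c − 4 + 7·b)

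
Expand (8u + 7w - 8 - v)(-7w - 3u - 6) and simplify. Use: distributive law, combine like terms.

(8u + 7w - 8 - v)(-7w - 3u - 6)
= -56uw - 24u^2 - 48u - 49w^2 - 21uw - 42w + 56w + 24u + 48 + 7vw + 3uv + 6v    [distributive law]
= -77uw - 24u^2 - 24u - 49w^2 + 14w + 48 + 7vw + 3uv + 6v    [combine like terms]

-77uw - 24u^2 - 24u - 49w^2 + 14w + 48 + 7vw + 3uv + 6v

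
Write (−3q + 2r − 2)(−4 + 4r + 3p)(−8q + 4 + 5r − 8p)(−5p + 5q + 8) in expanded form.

636pq^2 − 480q^3 − 848q^2 − 1032pq + 32q − 66pqr + 1468q^2r + 1000qr + 1236p^2q − 465pq^2r + 480q^3r + 450pqr^2 − 620q^2r^2 − 1232qr^2 − 255p^2qr + 360pq^3 − 360p^3q + 1096pr − 192r − 32pr^2 − 384r^2 − 994p^2r − 200pr^3 + 200qr^3 + 320r^3 + 170p^2r^2 + 240p^3r − 864p + 256 + 824p^2 − 240p^3

(−3q + 2r − 2)(−4 + 4r + 3p)(−8q + 4 + 5r − 8p)(−5p + 5q + 8)
= (12q − 12qr − 9pq − 8r + 8r^2 + 6pr + 8 − 8r − 6p)(−8q + 4 + 5r − 8p)(−5p + 5q + 8)    [distributive law]
= (12q − 12qr − 9pq − 16r + 8r^2 + 6pr + 8 − 6p)(−8q + 4 + 5r − 8p)(−5p + 5q + 8)    [combine like terms]
= (−96q^2 + 48q + 60qr − 96pq + 96q^2r − 48qr − 60qr^2 + 96pqr + 72pq^2 − 36pq − 45pqr + 72p^2q + 128qr − 64r − 80r^2 + 128pr − 64qr^2 + 32r^2 + 40r^3 − 64pr^2 − 48pqr + 24pr + 30pr^2 − 48p^2r − 64q + 32 + 40r − 64p + 48pq − 24p − 30pr + 48p^2)(−5p + 5q + 8)    [distributive law]
= (−96q^2 − 16q + 140qr − 84pq + 96q^2r − 124qr^2 + 3pqr + 72pq^2 + 72p^2q − 24r − 48r^2 + 122pr + 40r^3 − 34pr^2 − 48p^2r + 32 − 88p + 48p^2)(−5p + 5q + 8)    [combine like terms]
= 480pq^2 − 480q^3 − 768q^2 + 80pq − 80q^2 − 128q − 700pqr + 700q^2r + 1120qr + 420p^2q − 420pq^2 − 672pq − 480pq^2r + 480q^3r + 768q^2r + 620pqr^2 − 620q^2r^2 − 992qr^2 − 15p^2qr + 15pq^2r + 24pqr − 360p^2q^2 + 360pq^3 + 576pq^2 − 360p^3q + 360p^2q^2 + 576p^2q + 120pr − 120qr − 192r + 240pr^2 − 240qr^2 − 384r^2 − 610p^2r + 610pqr + 976pr − 200pr^3 + 200qr^3 + 320r^3 + 170p^2r^2 − 170pqr^2 − 272pr^2 + 240p^3r − 240p^2qr − 384p^2r − 160p + 160q + 256 + 440p^2 − 440pq − 704p − 240p^3 + 240p^2q + 384p^2    [distributive law]
= 636pq^2 − 480q^3 − 848q^2 − 1032pq + 32q − 66pqr + 1468q^2r + 1000qr + 1236p^2q − 465pq^2r + 480q^3r + 450pqr^2 − 620q^2r^2 − 1232qr^2 − 255p^2qr + 360pq^3 − 360p^3q + 1096pr − 192r − 32pr^2 − 384r^2 − 994p^2r − 200pr^3 + 200qr^3 + 320r^3 + 170p^2r^2 + 240p^3r − 864p + 256 + 824p^2 − 240p^3    [combine like terms]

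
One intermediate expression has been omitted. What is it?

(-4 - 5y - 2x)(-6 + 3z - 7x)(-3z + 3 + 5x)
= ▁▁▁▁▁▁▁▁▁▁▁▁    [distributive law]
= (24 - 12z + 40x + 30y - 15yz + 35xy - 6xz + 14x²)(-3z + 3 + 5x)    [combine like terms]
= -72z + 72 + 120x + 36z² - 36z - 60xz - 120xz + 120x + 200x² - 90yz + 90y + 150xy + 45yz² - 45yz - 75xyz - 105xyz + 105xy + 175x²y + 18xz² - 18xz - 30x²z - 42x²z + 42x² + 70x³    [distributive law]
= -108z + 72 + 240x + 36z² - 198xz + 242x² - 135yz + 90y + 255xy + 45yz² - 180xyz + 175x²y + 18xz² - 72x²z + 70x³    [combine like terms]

Applying distributive law to the line above:

(24 - 12z + 28x + 30y - 15yz + 35xy + 12x - 6xz + 14x²)(-3z + 3 + 5x)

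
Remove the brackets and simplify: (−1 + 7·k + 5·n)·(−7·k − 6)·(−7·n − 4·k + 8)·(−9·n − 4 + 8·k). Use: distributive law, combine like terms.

−65·k·n² + 140·k·n + 1016·k²·n − 1424·k² − 2800·k³ + 1600·k + 1698·n² + 696·n − 192 − 2387·k²·n² + 2100·k³·n + 1568·k⁴ − 2205·k·n³ − 1890·n³

(−1 + 7·k + 5·n)·(−7·k − 6)·(−7·n − 4·k + 8)·(−9·n − 4 + 8·k)
= (7·k + 6 − 49·k² − 42·k − 35·k·n − 30·n)·(−7·n − 4·k + 8)·(−9·n − 4 + 8·k)    [distributive law]
= (−35·k + 6 − 49·k² − 35·k·n − 30·n)·(−7·n − 4·k + 8)·(−9·n − 4 + 8·k)    [combine like terms]
= (245·k·n + 140·k² − 280·k − 42·n − 24·k + 48 + 343·k²·n + 196·k³ − 392·k² + 245·k·n² + 140·k²·n − 280·k·n + 210·n² + 120·k·n − 240·n)·(−9·n − 4 + 8·k)    [distributive law]
= (85·k·n − 252·k² − 304·k − 282·n + 48 + 483·k²·n + 196·k³ + 245·k·n² + 210·n²)·(−9·n − 4 + 8·k)    [combine like terms]
= −765·k·n² − 340·k·n + 680·k²·n + 2268·k²·n + 1008·k² − 2016·k³ + 2736·k·n + 1216·k − 2432·k² + 2538·n² + 1128·n − 2256·k·n − 432·n − 192 + 384·k − 4347·k²·n² − 1932·k²·n + 3864·k³·n − 1764·k³·n − 784·k³ + 1568·k⁴ − 2205·k·n³ − 980·k·n² + 1960·k²·n² − 1890·n³ − 840·n² + 1680·k·n²    [distributive law]
= −65·k·n² + 140·k·n + 1016·k²·n − 1424·k² − 2800·k³ + 1600·k + 1698·n² + 696·n − 192 − 2387·k²·n² + 2100·k³·n + 1568·k⁴ − 2205·k·n³ − 1890·n³    [combine like terms]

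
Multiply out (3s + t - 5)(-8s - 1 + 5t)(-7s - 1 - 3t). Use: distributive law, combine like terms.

168s^3 - 235s^2 + 23s^2t - 72s + 64st - 56st^2 + 11t + 73t^2 - 15t^3 - 5

(3s + t - 5)(-8s - 1 + 5t)(-7s - 1 - 3t)
= (-24s^2 - 3s + 15st - 8st - t + 5t^2 + 40s + 5 - 25t)(-7s - 1 - 3t)    [distributive law]
= (-24s^2 + 37s + 7st - 26t + 5t^2 + 5)(-7s - 1 - 3t)    [combine like terms]
= 168s^3 + 24s^2 + 72s^2t - 259s^2 - 37s - 111st - 49s^2t - 7st - 21st^2 + 182st + 26t + 78t^2 - 35st^2 - 5t^2 - 15t^3 - 35s - 5 - 15t    [distributive law]
= 168s^3 - 235s^2 + 23s^2t - 72s + 64st - 56st^2 + 11t + 73t^2 - 15t^3 - 5    [combine like terms]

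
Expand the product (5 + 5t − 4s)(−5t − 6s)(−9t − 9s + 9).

405st − 225t + 486s² − 270s + 225t³ + 315st² − 126s²t − 216s³

(5 + 5t − 4s)(−5t − 6s)(−9t − 9s + 9)
= (−25t − 30s − 25t² − 30st + 20st + 24s²)(−9t − 9s + 9)    [distributive law]
= (−25t − 30s − 25t² − 10st + 24s²)(−9t − 9s + 9)    [combine like terms]
= 225t² + 225st − 225t + 270st + 270s² − 270s + 225t³ + 225st² − 225t² + 90st² + 90s²t − 90st − 216s²t − 216s³ + 216s²    [distributive law]
= 405st − 225t + 486s² − 270s + 225t³ + 315st² − 126s²t − 216s³    [combine like terms]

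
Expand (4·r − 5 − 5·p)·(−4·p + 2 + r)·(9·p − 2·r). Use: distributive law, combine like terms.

(4·r − 5 − 5·p)·(−4·p + 2 + r)·(9·p − 2·r)
= (−16·p·r + 8·r + 4·r^2 + 20·p − 10 − 5·r + 20·p^2 − 10·p − 5·p·r)·(9·p − 2·r)    [distributive law]
= (−21·p·r + 3·r + 4·r^2 + 10·p − 10 + 20·p^2)·(9·p − 2·r)    [combine like terms]
= −189·p^2·r + 42·p·r^2 + 27·p·r − 6·r^2 + 36·p·r^2 − 8·r^3 + 90·p^2 − 20·p·r − 90·p + 20·r + 180·p^3 − 40·p^2·r    [distributive law]
= −229·p^2·r + 78·p·r^2 + 7·p·r − 6·r^2 − 8·r^3 + 90·p^2 − 90·p + 20·r + 180·p^3    [combine like terms]

−229·p^2·r + 78·p·r^2 + 7·p·r − 6·r^2 − 8·r^3 + 90·p^2 − 90·p + 20·r + 180·p^3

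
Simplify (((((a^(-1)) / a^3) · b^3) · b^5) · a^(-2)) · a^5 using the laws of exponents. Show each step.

a^(-1)b^8

(((((a^(-1)) / a^3) · b^3) · b^5) · a^(-2)) · a^5
= (((a^(-4) · b^3) · b^5) · a^(-2)) · a^5    [quotient of powers]
= a^(-1)b^8    [product of powers]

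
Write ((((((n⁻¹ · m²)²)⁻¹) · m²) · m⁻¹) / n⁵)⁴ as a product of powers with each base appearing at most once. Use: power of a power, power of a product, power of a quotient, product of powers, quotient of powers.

((((((n⁻¹ · m²)²)⁻¹) · m²) · m⁻¹) / n⁵)⁴
= ((((((n⁻¹ · m²)²)⁻¹) · m²) · m⁻¹)⁴) / ((n⁵)⁴)    [power of a quotient]
= ((((((n⁻¹ · m²)²)⁻¹) · m²)⁴) · ((m⁻¹)⁴)) / ((n⁵)⁴)    [power of a product]
= ((((((n⁻¹ · m²)²)⁻¹)⁴) · ((m²)⁴)) · ((m⁻¹)⁴)) / ((n⁵)⁴)    [power of a product]
= (((((n⁻¹ · m²)²)⁻⁴) · ((m²)⁴)) · ((m⁻¹)⁴)) / ((n⁵)⁴)    [power of a power]
= ((((n⁻¹ · m²)⁻⁸) · ((m²)⁴)) · ((m⁻¹)⁴)) / ((n⁵)⁴)    [power of a power]
= (((((n⁻¹)⁻⁸) · ((m²)⁻⁸)) · ((m²)⁴)) · ((m⁻¹)⁴)) / ((n⁵)⁴)    [power of a product]
= (((n⁸ · ((m²)⁻⁸)) · ((m²)⁴)) · ((m⁻¹)⁴)) / ((n⁵)⁴)    [power of a power]
= (((n⁸ · m⁻¹⁶) · ((m²)⁴)) · ((m⁻¹)⁴)) / ((n⁵)⁴)    [power of a power]
= (((n⁸ · m⁻¹⁶) · m⁸) · ((m⁻¹)⁴)) / ((n⁵)⁴)    [power of a power]
= (((n⁸ · m⁻¹⁶) · m⁸) · m⁻⁴) / ((n⁵)⁴)    [power of a power]
= (((n⁸ · m⁻¹⁶) · m⁸) · m⁻⁴) / n²⁰    [power of a power]
= m⁻¹²n⁻¹²    [quotient of powers; product of powers]

m⁻¹²n⁻¹²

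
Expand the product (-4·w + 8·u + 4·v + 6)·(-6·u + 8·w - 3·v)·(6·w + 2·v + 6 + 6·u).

336·u·w^2 + 152·u·v·w + 600·u·w + 240·u^2·w - 192·w^3 + 200·v·w^2 + 96·w^2 + 16·v^2·w + 252·v·w - 384·u^2·v - 504·u^2 - 288·u^3 - 168·u·v^2 - 468·u·v - 24·v^3 - 108·v^2 - 216·u + 288·w - 108·v

(-4·w + 8·u + 4·v + 6)·(-6·u + 8·w - 3·v)·(6·w + 2·v + 6 + 6·u)
= (24·u·w - 32·w^2 + 12·v·w - 48·u^2 + 64·u·w - 24·u·v - 24·u·v + 32·v·w - 12·v^2 - 36·u + 48·w - 18·v)·(6·w + 2·v + 6 + 6·u)    [distributive law]
= (88·u·w - 32·w^2 + 44·v·w - 48·u^2 - 48·u·v - 12·v^2 - 36·u + 48·w - 18·v)·(6·w + 2·v + 6 + 6·u)    [combine like terms]
= 528·u·w^2 + 176·u·v·w + 528·u·w + 528·u^2·w - 192·w^3 - 64·v·w^2 - 192·w^2 - 192·u·w^2 + 264·v·w^2 + 88·v^2·w + 264·v·w + 264·u·v·w - 288·u^2·w - 96·u^2·v - 288·u^2 - 288·u^3 - 288·u·v·w - 96·u·v^2 - 288·u·v - 288·u^2·v - 72·v^2·w - 24·v^3 - 72·v^2 - 72·u·v^2 - 216·u·w - 72·u·v - 216·u - 216·u^2 + 288·w^2 + 96·v·w + 288·w + 288·u·w - 108·v·w - 36·v^2 - 108·v - 108·u·v    [distributive law]
= 336·u·w^2 + 152·u·v·w + 600·u·w + 240·u^2·w - 192·w^3 + 200·v·w^2 + 96·w^2 + 16·v^2·w + 252·v·w - 384·u^2·v - 504·u^2 - 288·u^3 - 168·u·v^2 - 468·u·v - 24·v^3 - 108·v^2 - 216·u + 288·w - 108·v    [combine like terms]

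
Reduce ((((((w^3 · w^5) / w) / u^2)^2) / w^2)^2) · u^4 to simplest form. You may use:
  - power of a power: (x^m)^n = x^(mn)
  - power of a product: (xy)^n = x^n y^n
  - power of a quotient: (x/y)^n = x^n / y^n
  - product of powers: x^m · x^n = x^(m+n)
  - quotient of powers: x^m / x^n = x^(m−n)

u^(-4)w^24

((((((w^3 · w^5) / w) / u^2)^2) / w^2)^2) · u^4
= ((((((w^3 · w^5) / w) / u^2)^2)^2) / ((w^2)^2)) · u^4    [power of a quotient]
= (((((w^3 · w^5) / w) / u^2)^4) / ((w^2)^2)) · u^4    [power of a power]
= (((((w^3 · w^5) / w)^4) / ((u^2)^4)) / ((w^2)^2)) · u^4    [power of a quotient]
= (((((w^3 · w^5)^4) / (w^4)) / ((u^2)^4)) / ((w^2)^2)) · u^4    [power of a quotient]
= ((((((w^3)^4) · ((w^5)^4)) / (w^4)) / ((u^2)^4)) / ((w^2)^2)) · u^4    [power of a product]
= ((((w^12 · ((w^5)^4)) / (w^4)) / ((u^2)^4)) / ((w^2)^2)) · u^4    [power of a power]
= ((((w^12 · w^20) / (w^4)) / ((u^2)^4)) / ((w^2)^2)) · u^4    [power of a power]
= (((w^32 / (w^4)) / ((u^2)^4)) / ((w^2)^2)) · u^4    [product of powers]
= ((w^28 / ((u^2)^4)) / ((w^2)^2)) · u^4    [quotient of powers]
= ((w^28 / u^8) / ((w^2)^2)) · u^4    [power of a power]
= ((w^28 / u^8) / w^4) · u^4    [power of a power]
= u^(-4)w^24    [quotient of powers]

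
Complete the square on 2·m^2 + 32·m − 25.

2·m^2 + 32·m − 25
= 2(m^2 + 16·m) − 25    [factor out 2 from the m-terms]
= 2(m^2 + 16·m + 64 − 64) − 25    [add and subtract 64 inside the bracket]
= 2(m + 8)^2 − 128 − 25    [perfect-square identity]
= 2(m + 8)^2 − 153    [combine constants]

2(m + 8)^2 − 153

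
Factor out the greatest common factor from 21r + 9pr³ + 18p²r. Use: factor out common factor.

3r(7 + 3pr² + 6p²)

21r + 9pr³ + 18p²r
= 3(7r + 3pr³ + 6p²r)    [factor out 3]
= 3r(7 + 3pr² + 6p²)    [factor out r]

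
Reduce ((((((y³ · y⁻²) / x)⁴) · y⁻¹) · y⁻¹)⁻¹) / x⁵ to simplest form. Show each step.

x⁻¹y⁻²

((((((y³ · y⁻²) / x)⁴) · y⁻¹) · y⁻¹)⁻¹) / x⁵
= ((((((y³ · y⁻²) / x)⁴) · y⁻¹)⁻¹) · ((y⁻¹)⁻¹)) / x⁵    [power of a product]
= ((((((y³ · y⁻²) / x)⁴)⁻¹) · ((y⁻¹)⁻¹)) · ((y⁻¹)⁻¹)) / x⁵    [power of a product]
= (((((y³ · y⁻²) / x)⁻⁴) · ((y⁻¹)⁻¹)) · ((y⁻¹)⁻¹)) / x⁵    [power of a power]
= (((((y³ · y⁻²)⁻⁴) / (x⁻⁴)) · ((y⁻¹)⁻¹)) · ((y⁻¹)⁻¹)) / x⁵    [power of a quotient]
= ((((((y³)⁻⁴) · ((y⁻²)⁻⁴)) / (x⁻⁴)) · ((y⁻¹)⁻¹)) · ((y⁻¹)⁻¹)) / x⁵    [power of a product]
= ((((y⁻¹² · ((y⁻²)⁻⁴)) / (x⁻⁴)) · ((y⁻¹)⁻¹)) · ((y⁻¹)⁻¹)) / x⁵    [power of a power]
= ((((y⁻¹² · y⁸) / (x⁻⁴)) · ((y⁻¹)⁻¹)) · ((y⁻¹)⁻¹)) / x⁵    [power of a power]
= (((y⁻⁴ / (x⁻⁴)) · ((y⁻¹)⁻¹)) · ((y⁻¹)⁻¹)) / x⁵    [product of powers]
= (((y⁻⁴ / x⁻⁴) · y) · ((y⁻¹)⁻¹)) / x⁵    [power of a power]
= (((y⁻⁴ / x⁻⁴) · y) · y) / x⁵    [power of a power]
= x⁻¹y⁻²    [quotient of powers; product of powers]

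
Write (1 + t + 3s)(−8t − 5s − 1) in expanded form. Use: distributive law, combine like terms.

−9t − 8s − 1 − 8t^2 − 29st − 15s^2

(1 + t + 3s)(−8t − 5s − 1)
= −8t − 5s − 1 − 8t^2 − 5st − t − 24st − 15s^2 − 3s    [distributive law]
= −9t − 8s − 1 − 8t^2 − 29st − 15s^2    [combine like terms]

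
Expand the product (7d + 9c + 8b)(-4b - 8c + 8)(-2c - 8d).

(7d + 9c + 8b)(-4b - 8c + 8)(-2c - 8d)
= (-28bd - 56cd + 56d - 36bc - 72c² + 72c - 32b² - 64bc + 64b)(-2c - 8d)    [distributive law]
= (-28bd - 56cd + 56d - 100bc - 72c² + 72c - 32b² + 64b)(-2c - 8d)    [combine like terms]
= 56bcd + 224bd² + 112c²d + 448cd² - 112cd - 448d² + 200bc² + 800bcd + 144c³ + 576c²d - 144c² - 576cd + 64b²c + 256b²d - 128bc - 512bd    [distributive law]
= 856bcd + 224bd² + 688c²d + 448cd² - 688cd - 448d² + 200bc² + 144c³ - 144c² + 64b²c + 256b²d - 128bc - 512bd    [combine like terms]

856bcd + 224bd² + 688c²d + 448cd² - 688cd - 448d² + 200bc² + 144c³ - 144c² + 64b²c + 256b²d - 128bc - 512bd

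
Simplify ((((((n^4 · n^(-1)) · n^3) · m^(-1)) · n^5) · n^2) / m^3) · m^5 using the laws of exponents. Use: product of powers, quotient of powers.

((((((n^4 · n^(-1)) · n^3) · m^(-1)) · n^5) · n^2) / m^3) · m^5
= (((((n^3 · n^3) · m^(-1)) · n^5) · n^2) / m^3) · m^5    [product of powers]
= ((((n^6 · m^(-1)) · n^5) · n^2) / m^3) · m^5    [product of powers]
= mn^13    [quotient of powers; product of powers]

mn^13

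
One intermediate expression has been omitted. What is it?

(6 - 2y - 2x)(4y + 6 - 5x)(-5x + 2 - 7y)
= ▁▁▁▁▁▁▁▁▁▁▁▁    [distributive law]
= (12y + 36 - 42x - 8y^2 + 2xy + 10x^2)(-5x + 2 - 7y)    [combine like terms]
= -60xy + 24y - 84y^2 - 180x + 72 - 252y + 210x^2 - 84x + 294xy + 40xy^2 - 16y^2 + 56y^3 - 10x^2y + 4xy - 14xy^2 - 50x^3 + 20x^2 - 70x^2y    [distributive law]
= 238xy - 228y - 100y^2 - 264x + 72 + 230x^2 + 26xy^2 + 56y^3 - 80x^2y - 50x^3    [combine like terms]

After distributive law, the bracketed line is:

(24y + 36 - 30x - 8y^2 - 12y + 10xy - 8xy - 12x + 10x^2)(-5x + 2 - 7y)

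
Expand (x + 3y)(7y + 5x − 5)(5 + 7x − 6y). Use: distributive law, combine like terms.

(x + 3y)(7y + 5x − 5)(5 + 7x − 6y)
= (7xy + 5x² − 5x + 21y² + 15xy − 15y)(5 + 7x − 6y)    [distributive law]
= (22xy + 5x² − 5x + 21y² − 15y)(5 + 7x − 6y)    [combine like terms]
= 110xy + 154x²y − 132xy² + 25x² + 35x³ − 30x²y − 25x − 35x² + 30xy + 105y² + 147xy² − 126y³ − 75y − 105xy + 90y²    [distributive law]
= 35xy + 124x²y + 15xy² − 10x² + 35x³ − 25x + 195y² − 126y³ − 75y    [combine like terms]

35xy + 124x²y + 15xy² − 10x² + 35x³ − 25x + 195y² − 126y³ − 75y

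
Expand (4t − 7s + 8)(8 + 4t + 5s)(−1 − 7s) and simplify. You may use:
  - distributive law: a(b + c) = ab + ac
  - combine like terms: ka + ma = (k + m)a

(4t − 7s + 8)(8 + 4t + 5s)(−1 − 7s)
= (32t + 16t^2 + 20st − 56s − 28st − 35s^2 + 64 + 32t + 40s)(−1 − 7s)    [distributive law]
= (64t + 16t^2 − 8st − 16s − 35s^2 + 64)(−1 − 7s)    [combine like terms]
= −64t − 448st − 16t^2 − 112st^2 + 8st + 56s^2t + 16s + 112s^2 + 35s^2 + 245s^3 − 64 − 448s    [distributive law]
= −64t − 440st − 16t^2 − 112st^2 + 56s^2t − 432s + 147s^2 + 245s^3 − 64    [combine like terms]

−64t − 440st − 16t^2 − 112st^2 + 56s^2t − 432s + 147s^2 + 245s^3 − 64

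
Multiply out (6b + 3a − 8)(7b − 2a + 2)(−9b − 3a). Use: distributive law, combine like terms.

(6b + 3a − 8)(7b − 2a + 2)(−9b − 3a)
= (42b^2 − 12ab + 12b + 21ab − 6a^2 + 6a − 56b + 16a − 16)(−9b − 3a)    [distributive law]
= (42b^2 + 9ab − 44b − 6a^2 + 22a − 16)(−9b − 3a)    [combine like terms]
= −378b^3 − 126ab^2 − 81ab^2 − 27a^2b + 396b^2 + 132ab + 54a^2b + 18a^3 − 198ab − 66a^2 + 144b + 48a    [distributive law]
= −378b^3 − 207ab^2 + 27a^2b + 396b^2 − 66ab + 18a^3 − 66a^2 + 144b + 48a    [combine like terms]

−378b^3 − 207ab^2 + 27a^2b + 396b^2 − 66ab + 18a^3 − 66a^2 + 144b + 48a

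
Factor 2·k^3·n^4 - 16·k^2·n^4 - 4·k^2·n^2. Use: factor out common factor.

2·k^2·n^2(k·n^2 - 8·n^2 - 2)

2·k^3·n^4 - 16·k^2·n^4 - 4·k^2·n^2
= 2(k^3·n^4 - 8·k^2·n^4 - 2·k^2·n^2)    [factor out 2]
= 2·k^2·n^2(k·n^2 - 8·n^2 - 2)    [factor out k^2·n^2]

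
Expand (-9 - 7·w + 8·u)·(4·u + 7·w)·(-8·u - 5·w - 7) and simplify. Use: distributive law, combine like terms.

64·u² + 488·u·w + 252·u + 658·w² + 441·w - 384·u²·w + 252·u·w² + 245·w³ - 256·u³

(-9 - 7·w + 8·u)·(4·u + 7·w)·(-8·u - 5·w - 7)
= (-36·u - 63·w - 28·u·w - 49·w² + 32·u² + 56·u·w)·(-8·u - 5·w - 7)    [distributive law]
= (-36·u - 63·w + 28·u·w - 49·w² + 32·u²)·(-8·u - 5·w - 7)    [combine like terms]
= 288·u² + 180·u·w + 252·u + 504·u·w + 315·w² + 441·w - 224·u²·w - 140·u·w² - 196·u·w + 392·u·w² + 245·w³ + 343·w² - 256·u³ - 160·u²·w - 224·u²    [distributive law]
= 64·u² + 488·u·w + 252·u + 658·w² + 441·w - 384·u²·w + 252·u·w² + 245·w³ - 256·u³    [combine like terms]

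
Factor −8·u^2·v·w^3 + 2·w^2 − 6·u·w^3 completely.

2·w^2(−4·u^2·v·w + 1 − 3·u·w)

−8·u^2·v·w^3 + 2·w^2 − 6·u·w^3
= 2(−4·u^2·v·w^3 + w^2 − 3·u·w^3)    [factor out 2]
= 2·w^2(−4·u^2·v·w + 1 − 3·u·w)    [factor out w^2]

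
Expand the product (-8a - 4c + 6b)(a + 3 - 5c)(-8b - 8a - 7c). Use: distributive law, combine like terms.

(-8a - 4c + 6b)(a + 3 - 5c)(-8b - 8a - 7c)
= (-8a² - 24a + 40ac - 4ac - 12c + 20c² + 6ab + 18b - 30bc)(-8b - 8a - 7c)    [distributive law]
= (-8a² - 24a + 36ac - 12c + 20c² + 6ab + 18b - 30bc)(-8b - 8a - 7c)    [combine like terms]
= 64a²b + 64a³ + 56a²c + 192ab + 192a² + 168ac - 288abc - 288a²c - 252ac² + 96bc + 96ac + 84c² - 160bc² - 160ac² - 140c³ - 48ab² - 48a²b - 42abc - 144b² - 144ab - 126bc + 240b²c + 240abc + 210bc²    [distributive law]
= 16a²b + 64a³ - 232a²c + 48ab + 192a² + 264ac - 90abc - 412ac² - 30bc + 84c² + 50bc² - 140c³ - 48ab² - 144b² + 240b²c    [combine like terms]

16a²b + 64a³ - 232a²c + 48ab + 192a² + 264ac - 90abc - 412ac² - 30bc + 84c² + 50bc² - 140c³ - 48ab² - 144b² + 240b²c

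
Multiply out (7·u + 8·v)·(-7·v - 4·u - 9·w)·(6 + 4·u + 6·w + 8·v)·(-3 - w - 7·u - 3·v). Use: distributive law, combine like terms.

(7·u + 8·v)·(-7·v - 4·u - 9·w)·(6 + 4·u + 6·w + 8·v)·(-3 - w - 7·u - 3·v)
= (-49·u·v - 28·u^2 - 63·u·w - 56·v^2 - 32·u·v - 72·v·w)·(6 + 4·u + 6·w + 8·v)·(-3 - w - 7·u - 3·v)    [distributive law]
= (-81·u·v - 28·u^2 - 63·u·w - 56·v^2 - 72·v·w)·(6 + 4·u + 6·w + 8·v)·(-3 - w - 7·u - 3·v)    [combine like terms]
= (-486·u·v - 324·u^2·v - 486·u·v·w - 648·u·v^2 - 168·u^2 - 112·u^3 - 168·u^2·w - 224·u^2·v - 378·u·w - 252·u^2·w - 378·u·w^2 - 504·u·v·w - 336·v^2 - 224·u·v^2 - 336·v^2·w - 448·v^3 - 432·v·w - 288·u·v·w - 432·v·w^2 - 576·v^2·w)·(-3 - w - 7·u - 3·v)    [distributive law]
= (-486·u·v - 548·u^2·v - 1278·u·v·w - 872·u·v^2 - 168·u^2 - 112·u^3 - 420·u^2·w - 378·u·w - 378·u·w^2 - 336·v^2 - 912·v^2·w - 448·v^3 - 432·v·w - 432·v·w^2)·(-3 - w - 7·u - 3·v)    [combine like terms]
= 1458·u·v + 486·u·v·w + 3402·u^2·v + 1458·u·v^2 + 1644·u^2·v + 548·u^2·v·w + 3836·u^3·v + 1644·u^2·v^2 + 3834·u·v·w + 1278·u·v·w^2 + 8946·u^2·v·w + 3834·u·v^2·w + 2616·u·v^2 + 872·u·v^2·w + 6104·u^2·v^2 + 2616·u·v^3 + 504·u^2 + 168·u^2·w + 1176·u^3 + 504·u^2·v + 336·u^3 + 112·u^3·w + 784·u^4 + 336·u^3·v + 1260·u^2·w + 420·u^2·w^2 + 2940·u^3·w + 1260·u^2·v·w + 1134·u·w + 378·u·w^2 + 2646·u^2·w + 1134·u·v·w + 1134·u·w^2 + 378·u·w^3 + 2646·u^2·w^2 + 1134·u·v·w^2 + 1008·v^2 + 336·v^2·w + 2352·u·v^2 + 1008·v^3 + 2736·v^2·w + 912·v^2·w^2 + 6384·u·v^2·w + 2736·v^3·w + 1344·v^3 + 448·v^3·w + 3136·u·v^3 + 1344·v^4 + 1296·v·w + 432·v·w^2 + 3024·u·v·w + 1296·v^2·w + 1296·v·w^2 + 432·v·w^3 + 3024·u·v·w^2 + 1296·v^2·w^2    [distributive law]
= 1458·u·v + 8478·u·v·w + 5550·u^2·v + 6426·u·v^2 + 10754·u^2·v·w + 4172·u^3·v + 7748·u^2·v^2 + 5436·u·v·w^2 + 11090·u·v^2·w + 5752·u·v^3 + 504·u^2 + 4074·u^2·w + 1512·u^3 + 3052·u^3·w + 784·u^4 + 3066·u^2·w^2 + 1134·u·w + 1512·u·w^2 + 378·u·w^3 + 1008·v^2 + 4368·v^2·w + 2352·v^3 + 2208·v^2·w^2 + 3184·v^3·w + 1344·v^4 + 1296·v·w + 1728·v·w^2 + 432·v·w^3    [combine like terms]

1458·u·v + 8478·u·v·w + 5550·u^2·v + 6426·u·v^2 + 10754·u^2·v·w + 4172·u^3·v + 7748·u^2·v^2 + 5436·u·v·w^2 + 11090·u·v^2·w + 5752·u·v^3 + 504·u^2 + 4074·u^2·w + 1512·u^3 + 3052·u^3·w + 784·u^4 + 3066·u^2·w^2 + 1134·u·w + 1512·u·w^2 + 378·u·w^3 + 1008·v^2 + 4368·v^2·w + 2352·v^3 + 2208·v^2·w^2 + 3184·v^3·w + 1344·v^4 + 1296·v·w + 1728·v·w^2 + 432·v·w^3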